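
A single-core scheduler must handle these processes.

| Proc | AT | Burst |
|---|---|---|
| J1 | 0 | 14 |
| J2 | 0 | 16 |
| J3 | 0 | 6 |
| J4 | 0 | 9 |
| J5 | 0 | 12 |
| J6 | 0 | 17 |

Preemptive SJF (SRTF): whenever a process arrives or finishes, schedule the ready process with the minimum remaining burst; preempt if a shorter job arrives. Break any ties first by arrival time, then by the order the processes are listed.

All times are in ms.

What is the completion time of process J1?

Gantt: | J3 0-6 | J4 6-15 | J5 15-27 | J1 27-41 | J2 41-57 | J6 57-74 |
Completion: J1=41  J2=57  J3=6  J4=15  J5=27  J6=74
Turnaround (C−A): J1=41  J2=57  J3=6  J4=15  J5=27  J6=74

41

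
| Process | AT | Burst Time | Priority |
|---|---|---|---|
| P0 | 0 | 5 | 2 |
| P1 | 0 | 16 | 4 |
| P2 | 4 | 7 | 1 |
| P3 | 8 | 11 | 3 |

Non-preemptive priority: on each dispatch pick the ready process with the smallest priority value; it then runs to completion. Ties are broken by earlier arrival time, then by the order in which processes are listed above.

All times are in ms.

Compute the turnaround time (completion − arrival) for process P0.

Gantt: | P0 0-5 | P2 5-12 | P3 12-23 | P1 23-39 |
Completion: P0=5  P1=39  P2=12  P3=23
Turnaround(P0) = completion − arrival = 5 − 0 = 5

5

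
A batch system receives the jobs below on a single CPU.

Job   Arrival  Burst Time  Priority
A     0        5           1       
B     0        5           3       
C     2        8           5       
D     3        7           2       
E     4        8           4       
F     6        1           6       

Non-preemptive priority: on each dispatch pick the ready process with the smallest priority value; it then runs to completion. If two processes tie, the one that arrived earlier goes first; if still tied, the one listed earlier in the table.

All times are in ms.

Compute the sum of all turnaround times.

Schedule: | A 0-5 | D 5-12 | B 12-17 | E 17-25 | C 25-33 | F 33-34 |
Completion: A=5  B=17  C=33  D=12  E=25  F=34
Turnaround (C−A): A=5  B=17  C=31  D=9  E=21  F=28
Turnaround = completion − arrival: A=5, B=17, C=31, D=9, E=21, F=28
Total turnaround = 5 + 17 + 31 + 9 + 21 + 28 = 111

111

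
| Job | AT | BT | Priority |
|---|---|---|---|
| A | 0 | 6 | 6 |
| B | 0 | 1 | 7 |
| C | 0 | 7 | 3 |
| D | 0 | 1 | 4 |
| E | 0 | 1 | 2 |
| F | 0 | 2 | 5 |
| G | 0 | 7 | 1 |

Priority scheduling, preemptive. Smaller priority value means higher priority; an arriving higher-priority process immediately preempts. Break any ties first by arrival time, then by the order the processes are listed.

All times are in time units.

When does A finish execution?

Gantt: | G 0-7 | E 7-8 | C 8-15 | D 15-16 | F 16-18 | A 18-24 | B 24-25 |
Completion: A=24  B=25  C=15  D=16  E=8  F=18  G=7
Turnaround (C−A): A=24  B=25  C=15  D=16  E=8  F=18  G=7

24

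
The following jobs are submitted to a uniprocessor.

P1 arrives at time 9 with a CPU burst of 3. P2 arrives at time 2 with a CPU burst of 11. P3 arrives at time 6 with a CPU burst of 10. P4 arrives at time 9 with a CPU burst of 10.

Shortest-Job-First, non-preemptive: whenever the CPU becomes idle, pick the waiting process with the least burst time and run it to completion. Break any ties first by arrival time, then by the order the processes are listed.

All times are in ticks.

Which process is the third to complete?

Timeline: | idle 0-2 | P2 2-13 | P1 13-16 | P3 16-26 | P4 26-36 |
Completion: P1=16  P2=13  P3=26  P4=36
Finish order: P2 → P1 → P3 → P4

P3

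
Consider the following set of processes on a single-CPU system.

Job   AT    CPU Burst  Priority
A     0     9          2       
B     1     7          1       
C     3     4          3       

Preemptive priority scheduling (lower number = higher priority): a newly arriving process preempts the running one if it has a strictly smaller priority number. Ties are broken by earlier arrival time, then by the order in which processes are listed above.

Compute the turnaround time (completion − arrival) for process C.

Gantt: | A 0-1 | B 1-8 | A 8-16 | C 16-20 |
Completion: A=16  B=8  C=20
Turnaround (C−A): A=16  B=7  C=17
Turnaround(C) = completion − arrival = 20 − 3 = 17

17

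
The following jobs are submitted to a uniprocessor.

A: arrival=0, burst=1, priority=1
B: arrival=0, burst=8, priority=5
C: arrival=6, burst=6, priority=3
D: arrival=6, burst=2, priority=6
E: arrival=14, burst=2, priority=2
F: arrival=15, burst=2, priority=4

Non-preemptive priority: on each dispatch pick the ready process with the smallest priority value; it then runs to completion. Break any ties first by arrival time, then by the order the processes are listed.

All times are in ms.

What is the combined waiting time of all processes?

Gantt: | A 0-1 | B 1-9 | C 9-15 | E 15-17 | F 17-19 | D 19-21 |
Completion: A=1  B=9  C=15  D=21  E=17  F=19
Turnaround (C−A): A=1  B=9  C=9  D=15  E=3  F=4
Waiting = turnaround − burst: A=0, B=1, C=3, D=13, E=1, F=2
Total waiting = 0 + 1 + 3 + 13 + 1 + 2 = 20

20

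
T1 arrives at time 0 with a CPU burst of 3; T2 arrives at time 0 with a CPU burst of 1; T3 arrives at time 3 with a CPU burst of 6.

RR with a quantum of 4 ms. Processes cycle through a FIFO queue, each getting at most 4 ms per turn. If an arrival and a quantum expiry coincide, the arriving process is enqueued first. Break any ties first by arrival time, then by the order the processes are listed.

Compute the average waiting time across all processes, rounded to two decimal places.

Timeline: | T1 0-3 | T2 3-4 | T3 4-10 |
Completion: T1=3  T2=4  T3=10
Waiting times: T1=0, T2=3, T3=1
Average waiting = (0+3+1) / 3 = 4/3 = 1.33

1.33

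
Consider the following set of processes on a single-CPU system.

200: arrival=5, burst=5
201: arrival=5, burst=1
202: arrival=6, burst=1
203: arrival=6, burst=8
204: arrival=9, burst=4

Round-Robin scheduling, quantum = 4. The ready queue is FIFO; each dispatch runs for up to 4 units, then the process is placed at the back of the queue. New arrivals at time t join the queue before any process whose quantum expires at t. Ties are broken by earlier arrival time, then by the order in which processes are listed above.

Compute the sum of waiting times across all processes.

34

Schedule: | idle 0-5 | 200 5-9 | 201 9-10 | 202 10-11 | 203 11-15 | 204 15-19 | 200 19-20 | 203 20-24 |
Completion: 200=20  201=10  202=11  203=24  204=19
Waiting = turnaround − burst: 200=10, 201=4, 202=4, 203=10, 204=6
Total waiting = 10 + 4 + 4 + 10 + 6 = 34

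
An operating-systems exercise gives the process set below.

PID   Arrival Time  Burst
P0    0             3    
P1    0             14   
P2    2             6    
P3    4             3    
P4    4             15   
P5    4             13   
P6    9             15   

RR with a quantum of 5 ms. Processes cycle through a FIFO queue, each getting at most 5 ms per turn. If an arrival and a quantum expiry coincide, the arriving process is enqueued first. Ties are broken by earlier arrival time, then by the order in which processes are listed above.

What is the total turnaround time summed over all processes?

278

Schedule: | P0 0-3 | P1 3-8 | P2 8-13 | P3 13-16 | P4 16-21 | P5 21-26 | P1 26-31 | P6 31-36 | P2 36-37 | P4 37-42 | P5 42-47 | P1 47-51 | P6 51-56 | P4 56-61 | P5 61-64 | P6 64-69 |
Completion: P0=3  P1=51  P2=37  P3=16  P4=61  P5=64  P6=69
Turnaround = completion − arrival: P0=3, P1=51, P2=35, P3=12, P4=57, P5=60, P6=60
Total turnaround = 3 + 51 + 35 + 12 + 57 + 60 + 60 = 278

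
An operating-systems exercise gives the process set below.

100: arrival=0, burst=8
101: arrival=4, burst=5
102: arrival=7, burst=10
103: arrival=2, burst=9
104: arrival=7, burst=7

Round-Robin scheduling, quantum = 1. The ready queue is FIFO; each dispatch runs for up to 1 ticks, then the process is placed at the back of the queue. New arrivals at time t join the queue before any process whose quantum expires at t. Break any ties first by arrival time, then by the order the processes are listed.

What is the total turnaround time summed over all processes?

140

Schedule: | 100 0-2 | 103 2-3 | 100 3-4 | 103 4-5 | 101 5-6 | 100 6-7 | 103 7-8 | 101 8-9 | 102 9-10 | 104 10-11 | 100 11-12 | 103 12-13 | 101 13-14 | 102 14-15 | 104 15-16 | 100 16-17 | 103 17-18 | 101 18-19 | 102 19-20 | 104 20-21 | 100 21-22 | 103 22-23 | 101 23-24 | 102 24-25 | 104 25-26 | 100 26-27 | 103 27-28 | 102 28-29 | 104 29-30 | 103 30-31 | 102 31-32 | 104 32-33 | 103 33-34 | 102 34-35 | 104 35-36 | 102 36-39 |
Completion: 100=27  101=24  102=39  103=34  104=36
Turnaround = completion − arrival: 100=27, 101=20, 102=32, 103=32, 104=29
Total turnaround = 27 + 20 + 32 + 32 + 29 = 140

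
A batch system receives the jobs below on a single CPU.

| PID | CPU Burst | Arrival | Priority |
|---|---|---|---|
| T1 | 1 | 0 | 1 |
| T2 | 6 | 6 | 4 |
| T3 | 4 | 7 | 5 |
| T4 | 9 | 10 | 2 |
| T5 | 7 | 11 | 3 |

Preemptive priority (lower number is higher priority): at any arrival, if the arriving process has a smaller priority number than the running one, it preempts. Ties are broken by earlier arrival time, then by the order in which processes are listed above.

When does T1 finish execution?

1

Schedule: | T1 0-1 | idle 1-6 | T2 6-10 | T4 10-19 | T5 19-26 | T2 26-28 | T3 28-32 |
Completion: T1=1  T2=28  T3=32  T4=19  T5=26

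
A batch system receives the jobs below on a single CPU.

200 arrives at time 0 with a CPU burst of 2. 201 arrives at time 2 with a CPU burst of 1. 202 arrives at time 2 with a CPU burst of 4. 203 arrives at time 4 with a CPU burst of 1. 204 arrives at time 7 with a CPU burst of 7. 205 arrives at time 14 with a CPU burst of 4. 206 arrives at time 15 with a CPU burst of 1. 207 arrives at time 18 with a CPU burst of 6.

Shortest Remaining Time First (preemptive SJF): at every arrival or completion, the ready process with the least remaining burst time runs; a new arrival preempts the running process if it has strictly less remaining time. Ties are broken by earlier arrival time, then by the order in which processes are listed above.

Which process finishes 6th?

206

Schedule: | 200 0-2 | 201 2-3 | 202 3-4 | 203 4-5 | 202 5-8 | 204 8-15 | 206 15-16 | 205 16-20 | 207 20-26 |
Completion: 200=2  201=3  202=8  203=5  204=15  205=20  206=16  207=26
Finish order: 200 → 201 → 203 → 202 → 204 → 206 → 205 → 207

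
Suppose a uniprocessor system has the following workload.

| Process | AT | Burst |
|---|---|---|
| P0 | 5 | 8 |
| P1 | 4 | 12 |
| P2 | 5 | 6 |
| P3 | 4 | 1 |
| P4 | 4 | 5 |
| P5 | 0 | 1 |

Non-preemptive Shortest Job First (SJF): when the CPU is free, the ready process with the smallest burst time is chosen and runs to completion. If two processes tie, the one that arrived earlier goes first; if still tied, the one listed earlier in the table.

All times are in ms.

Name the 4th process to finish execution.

P2

Timeline: | P5 0-1 | idle 1-4 | P3 4-5 | P4 5-10 | P2 10-16 | P0 16-24 | P1 24-36 |
Completion: P0=24  P1=36  P2=16  P3=5  P4=10  P5=1
Turnaround (C−A): P0=19  P1=32  P2=11  P3=1  P4=6  P5=1
Finish order: P5 → P3 → P4 → P2 → P0 → P1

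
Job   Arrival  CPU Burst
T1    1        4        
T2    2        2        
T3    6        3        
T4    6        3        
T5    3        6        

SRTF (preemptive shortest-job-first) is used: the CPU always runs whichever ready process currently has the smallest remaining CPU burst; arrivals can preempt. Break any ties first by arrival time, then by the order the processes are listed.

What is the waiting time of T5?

Timeline: | idle 0-1 | T1 1-2 | T2 2-4 | T1 4-7 | T3 7-10 | T4 10-13 | T5 13-19 |
Completion: T1=7  T2=4  T3=10  T4=13  T5=19
Waiting(T5) = turnaround − burst = 16 − 6 = 10

10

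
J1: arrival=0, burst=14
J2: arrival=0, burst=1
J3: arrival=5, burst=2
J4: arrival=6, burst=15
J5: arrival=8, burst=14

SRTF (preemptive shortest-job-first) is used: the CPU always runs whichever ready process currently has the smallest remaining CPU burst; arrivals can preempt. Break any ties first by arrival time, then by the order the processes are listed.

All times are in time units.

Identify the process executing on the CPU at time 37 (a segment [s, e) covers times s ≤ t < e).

J4

Timeline: | J2 0-1 | J1 1-5 | J3 5-7 | J1 7-17 | J5 17-31 | J4 31-46 |
Completion: J1=17  J2=1  J3=7  J4=46  J5=31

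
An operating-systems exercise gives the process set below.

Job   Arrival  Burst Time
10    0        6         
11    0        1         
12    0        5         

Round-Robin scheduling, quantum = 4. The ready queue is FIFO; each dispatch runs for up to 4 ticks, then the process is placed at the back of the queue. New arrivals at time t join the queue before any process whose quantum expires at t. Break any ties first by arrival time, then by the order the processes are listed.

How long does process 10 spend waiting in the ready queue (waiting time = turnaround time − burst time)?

Schedule: | 10 0-4 | 11 4-5 | 12 5-9 | 10 9-11 | 12 11-12 |
Completion: 10=11  11=5  12=12
Turnaround (C−A): 10=11  11=5  12=12
Waiting(10) = turnaround − burst = 11 − 6 = 5

5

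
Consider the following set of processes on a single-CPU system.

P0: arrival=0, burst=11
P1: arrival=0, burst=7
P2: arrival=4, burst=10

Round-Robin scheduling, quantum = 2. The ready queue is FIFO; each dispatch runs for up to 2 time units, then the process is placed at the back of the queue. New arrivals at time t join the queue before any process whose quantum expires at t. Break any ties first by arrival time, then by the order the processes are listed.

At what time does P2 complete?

Timeline: | P0 0-2 | P1 2-4 | P0 4-6 | P2 6-8 | P1 8-10 | P0 10-12 | P2 12-14 | P1 14-16 | P0 16-18 | P2 18-20 | P1 20-21 | P0 21-23 | P2 23-25 | P0 25-26 | P2 26-28 |
Completion: P0=26  P1=21  P2=28
Turnaround (C−A): P0=26  P1=21  P2=24

28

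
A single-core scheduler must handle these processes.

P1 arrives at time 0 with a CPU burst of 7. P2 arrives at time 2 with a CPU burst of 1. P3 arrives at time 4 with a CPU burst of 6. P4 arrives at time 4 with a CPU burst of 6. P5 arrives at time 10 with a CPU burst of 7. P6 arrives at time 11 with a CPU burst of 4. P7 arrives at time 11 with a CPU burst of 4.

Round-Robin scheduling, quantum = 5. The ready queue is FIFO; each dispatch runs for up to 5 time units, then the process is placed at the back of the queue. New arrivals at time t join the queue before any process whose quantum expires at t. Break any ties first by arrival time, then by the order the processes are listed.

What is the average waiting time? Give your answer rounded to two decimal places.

Gantt: | P1 0-5 | P2 5-6 | P3 6-11 | P4 11-16 | P1 16-18 | P5 18-23 | P6 23-27 | P7 27-31 | P3 31-32 | P4 32-33 | P5 33-35 |
Completion: P1=18  P2=6  P3=32  P4=33  P5=35  P6=27  P7=31
Turnaround (C−A): P1=18  P2=4  P3=28  P4=29  P5=25  P6=16  P7=20
Waiting times: P1=11, P2=3, P3=22, P4=23, P5=18, P6=12, P7=16
Average waiting = (11+3+22+23+18+12+16) / 7 = 105/7 = 15.00

15.00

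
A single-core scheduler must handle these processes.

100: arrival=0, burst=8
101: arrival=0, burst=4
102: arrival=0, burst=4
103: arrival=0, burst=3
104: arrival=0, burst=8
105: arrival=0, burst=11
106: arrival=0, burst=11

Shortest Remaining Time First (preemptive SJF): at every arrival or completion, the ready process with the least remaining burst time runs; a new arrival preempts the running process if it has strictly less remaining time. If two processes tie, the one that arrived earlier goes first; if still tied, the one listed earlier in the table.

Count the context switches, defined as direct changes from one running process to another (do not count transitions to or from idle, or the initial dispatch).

Timeline: | 103 0-3 | 101 3-7 | 102 7-11 | 100 11-19 | 104 19-27 | 105 27-38 | 106 38-49 |
Completion: 100=19  101=7  102=11  103=3  104=27  105=38  106=49

6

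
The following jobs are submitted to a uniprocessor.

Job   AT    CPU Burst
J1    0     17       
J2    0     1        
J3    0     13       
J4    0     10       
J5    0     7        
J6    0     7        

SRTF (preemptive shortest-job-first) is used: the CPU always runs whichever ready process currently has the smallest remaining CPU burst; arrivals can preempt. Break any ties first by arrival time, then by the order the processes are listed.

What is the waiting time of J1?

38

Timeline: | J2 0-1 | J5 1-8 | J6 8-15 | J4 15-25 | J3 25-38 | J1 38-55 |
Completion: J1=55  J2=1  J3=38  J4=25  J5=8  J6=15
Waiting(J1) = turnaround − burst = 55 − 17 = 38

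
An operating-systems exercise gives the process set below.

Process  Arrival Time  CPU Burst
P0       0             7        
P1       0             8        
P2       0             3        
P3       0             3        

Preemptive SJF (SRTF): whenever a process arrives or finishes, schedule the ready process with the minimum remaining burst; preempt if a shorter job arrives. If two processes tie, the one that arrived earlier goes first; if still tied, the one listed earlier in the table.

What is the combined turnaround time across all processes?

43

Timeline: | P2 0-3 | P3 3-6 | P0 6-13 | P1 13-21 |
Completion: P0=13  P1=21  P2=3  P3=6
Turnaround (C−A): P0=13  P1=21  P2=3  P3=6
Turnaround = completion − arrival: P0=13, P1=21, P2=3, P3=6
Total turnaround = 13 + 21 + 3 + 6 = 43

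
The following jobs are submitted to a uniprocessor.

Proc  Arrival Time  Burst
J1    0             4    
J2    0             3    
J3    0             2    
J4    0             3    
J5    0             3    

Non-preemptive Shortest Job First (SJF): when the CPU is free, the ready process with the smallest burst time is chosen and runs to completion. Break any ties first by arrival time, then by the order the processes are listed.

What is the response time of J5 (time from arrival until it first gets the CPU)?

8

Schedule: | J3 0-2 | J2 2-5 | J4 5-8 | J5 8-11 | J1 11-15 |
Completion: J1=15  J2=5  J3=2  J4=8  J5=11
Response(J5) = first start − arrival = 8 − 0 = 8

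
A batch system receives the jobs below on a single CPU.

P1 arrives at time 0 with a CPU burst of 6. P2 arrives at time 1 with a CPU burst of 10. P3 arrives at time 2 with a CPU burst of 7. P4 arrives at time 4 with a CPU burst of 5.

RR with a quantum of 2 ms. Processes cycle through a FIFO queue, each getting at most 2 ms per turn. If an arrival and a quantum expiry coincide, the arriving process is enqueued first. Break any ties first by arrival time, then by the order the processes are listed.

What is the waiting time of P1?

10

Gantt: | P1 0-2 | P2 2-4 | P3 4-6 | P1 6-8 | P4 8-10 | P2 10-12 | P3 12-14 | P1 14-16 | P4 16-18 | P2 18-20 | P3 20-22 | P4 22-23 | P2 23-25 | P3 25-26 | P2 26-28 |
Completion: P1=16  P2=28  P3=26  P4=23
Turnaround (C−A): P1=16  P2=27  P3=24  P4=19
Waiting(P1) = turnaround − burst = 16 − 6 = 10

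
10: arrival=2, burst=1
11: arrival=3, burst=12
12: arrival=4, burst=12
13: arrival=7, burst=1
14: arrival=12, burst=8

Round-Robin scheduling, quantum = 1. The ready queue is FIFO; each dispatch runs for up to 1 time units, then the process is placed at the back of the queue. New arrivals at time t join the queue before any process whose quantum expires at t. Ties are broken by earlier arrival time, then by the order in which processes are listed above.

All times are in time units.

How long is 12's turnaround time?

32

Timeline: | idle 0-2 | 10 2-3 | 11 3-4 | 12 4-5 | 11 5-6 | 12 6-7 | 11 7-8 | 13 8-9 | 12 9-10 | 11 10-11 | 12 11-12 | 11 12-13 | 14 13-14 | 12 14-15 | 11 15-16 | 14 16-17 | 12 17-18 | 11 18-19 | 14 19-20 | 12 20-21 | 11 21-22 | 14 22-23 | 12 23-24 | 11 24-25 | 14 25-26 | 12 26-27 | 11 27-28 | 14 28-29 | 12 29-30 | 11 30-31 | 14 31-32 | 12 32-33 | 11 33-34 | 14 34-35 | 12 35-36 |
Completion: 10=3  11=34  12=36  13=9  14=35
Turnaround(12) = completion − arrival = 36 − 4 = 32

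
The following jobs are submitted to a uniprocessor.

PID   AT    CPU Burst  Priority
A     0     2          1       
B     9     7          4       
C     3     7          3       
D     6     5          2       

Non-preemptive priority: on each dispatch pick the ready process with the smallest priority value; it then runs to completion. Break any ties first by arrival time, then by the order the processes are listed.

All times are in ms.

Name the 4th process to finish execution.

Gantt: | A 0-2 | idle 2-3 | C 3-10 | D 10-15 | B 15-22 |
Completion: A=2  B=22  C=10  D=15
Finish order: A → C → D → B

B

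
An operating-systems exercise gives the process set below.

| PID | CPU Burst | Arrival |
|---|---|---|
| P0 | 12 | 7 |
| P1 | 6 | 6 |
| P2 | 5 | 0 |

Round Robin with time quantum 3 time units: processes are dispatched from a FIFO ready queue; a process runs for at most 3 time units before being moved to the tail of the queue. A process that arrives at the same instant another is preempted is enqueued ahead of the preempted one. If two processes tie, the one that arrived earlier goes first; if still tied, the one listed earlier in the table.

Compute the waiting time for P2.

0

Schedule: | P2 0-5 | idle 5-6 | P1 6-9 | P0 9-12 | P1 12-15 | P0 15-24 |
Completion: P0=24  P1=15  P2=5
Waiting(P2) = turnaround − burst = 5 − 5 = 0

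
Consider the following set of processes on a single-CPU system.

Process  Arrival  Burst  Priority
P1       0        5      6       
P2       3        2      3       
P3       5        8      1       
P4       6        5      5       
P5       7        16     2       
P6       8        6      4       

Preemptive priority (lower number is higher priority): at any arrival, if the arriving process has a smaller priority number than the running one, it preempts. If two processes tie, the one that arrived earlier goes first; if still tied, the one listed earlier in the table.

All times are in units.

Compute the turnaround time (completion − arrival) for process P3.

Timeline: | P1 0-3 | P2 3-5 | P3 5-13 | P5 13-29 | P6 29-35 | P4 35-40 | P1 40-42 |
Completion: P1=42  P2=5  P3=13  P4=40  P5=29  P6=35
Turnaround (C−A): P1=42  P2=2  P3=8  P4=34  P5=22  P6=27
Turnaround(P3) = completion − arrival = 13 − 5 = 8

8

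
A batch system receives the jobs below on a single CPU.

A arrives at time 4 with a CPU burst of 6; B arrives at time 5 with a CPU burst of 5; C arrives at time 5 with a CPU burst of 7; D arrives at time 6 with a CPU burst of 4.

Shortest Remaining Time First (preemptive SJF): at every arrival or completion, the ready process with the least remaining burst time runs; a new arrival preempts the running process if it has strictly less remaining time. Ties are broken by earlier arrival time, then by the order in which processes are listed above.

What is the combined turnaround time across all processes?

49

Timeline: | idle 0-4 | A 4-10 | D 10-14 | B 14-19 | C 19-26 |
Completion: A=10  B=19  C=26  D=14
Turnaround = completion − arrival: A=6, B=14, C=21, D=8
Total turnaround = 6 + 14 + 21 + 8 = 49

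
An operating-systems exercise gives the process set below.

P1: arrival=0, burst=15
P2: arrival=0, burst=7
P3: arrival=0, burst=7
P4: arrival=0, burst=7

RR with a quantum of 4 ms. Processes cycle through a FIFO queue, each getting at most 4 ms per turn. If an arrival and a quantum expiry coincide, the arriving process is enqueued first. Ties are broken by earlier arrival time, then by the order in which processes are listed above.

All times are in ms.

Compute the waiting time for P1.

21

Timeline: | P1 0-4 | P2 4-8 | P3 8-12 | P4 12-16 | P1 16-20 | P2 20-23 | P3 23-26 | P4 26-29 | P1 29-36 |
Completion: P1=36  P2=23  P3=26  P4=29
Waiting(P1) = turnaround − burst = 36 − 15 = 21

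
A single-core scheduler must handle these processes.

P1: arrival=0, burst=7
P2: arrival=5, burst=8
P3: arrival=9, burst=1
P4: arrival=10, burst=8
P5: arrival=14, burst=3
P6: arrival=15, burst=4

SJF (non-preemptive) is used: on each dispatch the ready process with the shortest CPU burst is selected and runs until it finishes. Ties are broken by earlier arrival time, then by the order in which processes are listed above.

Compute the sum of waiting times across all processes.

27

Gantt: | P1 0-7 | P2 7-15 | P3 15-16 | P5 16-19 | P6 19-23 | P4 23-31 |
Completion: P1=7  P2=15  P3=16  P4=31  P5=19  P6=23
Waiting = turnaround − burst: P1=0, P2=2, P3=6, P4=13, P5=2, P6=4
Total waiting = 0 + 2 + 6 + 13 + 2 + 4 = 27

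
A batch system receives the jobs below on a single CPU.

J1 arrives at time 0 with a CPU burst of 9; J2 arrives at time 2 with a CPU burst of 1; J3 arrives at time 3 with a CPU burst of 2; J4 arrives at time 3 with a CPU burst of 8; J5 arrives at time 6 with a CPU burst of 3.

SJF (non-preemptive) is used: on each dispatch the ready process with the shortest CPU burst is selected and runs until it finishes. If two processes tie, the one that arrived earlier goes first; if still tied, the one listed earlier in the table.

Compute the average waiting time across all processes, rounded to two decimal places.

6.40

Timeline: | J1 0-9 | J2 9-10 | J3 10-12 | J5 12-15 | J4 15-23 |
Completion: J1=9  J2=10  J3=12  J4=23  J5=15
Turnaround (C−A): J1=9  J2=8  J3=9  J4=20  J5=9
Waiting times: J1=0, J2=7, J3=7, J4=12, J5=6
Average waiting = (0+7+7+12+6) / 5 = 32/5 = 6.40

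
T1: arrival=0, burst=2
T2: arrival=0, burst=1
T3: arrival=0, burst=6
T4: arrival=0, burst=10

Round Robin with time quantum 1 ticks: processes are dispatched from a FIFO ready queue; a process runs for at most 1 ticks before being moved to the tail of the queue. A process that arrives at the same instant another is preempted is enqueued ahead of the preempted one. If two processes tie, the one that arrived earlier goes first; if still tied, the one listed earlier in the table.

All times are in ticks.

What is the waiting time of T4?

9

Gantt: | T1 0-1 | T2 1-2 | T3 2-3 | T4 3-4 | T1 4-5 | T3 5-6 | T4 6-7 | T3 7-8 | T4 8-9 | T3 9-10 | T4 10-11 | T3 11-12 | T4 12-13 | T3 13-14 | T4 14-19 |
Completion: T1=5  T2=2  T3=14  T4=19
Turnaround (C−A): T1=5  T2=2  T3=14  T4=19
Waiting(T4) = turnaround − burst = 19 − 10 = 9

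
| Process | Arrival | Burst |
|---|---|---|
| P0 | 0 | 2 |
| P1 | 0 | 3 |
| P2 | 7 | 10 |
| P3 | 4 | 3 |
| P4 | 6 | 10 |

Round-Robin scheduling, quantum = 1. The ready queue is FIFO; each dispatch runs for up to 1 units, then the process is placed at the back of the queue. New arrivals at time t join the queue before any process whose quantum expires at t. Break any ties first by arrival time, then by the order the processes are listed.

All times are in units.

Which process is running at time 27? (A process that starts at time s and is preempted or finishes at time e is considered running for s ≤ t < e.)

P2

Gantt: | P0 0-1 | P1 1-2 | P0 2-3 | P1 3-4 | P3 4-5 | P1 5-6 | P3 6-7 | P4 7-8 | P2 8-9 | P3 9-10 | P4 10-11 | P2 11-12 | P4 12-13 | P2 13-14 | P4 14-15 | P2 15-16 | P4 16-17 | P2 17-18 | P4 18-19 | P2 19-20 | P4 20-21 | P2 21-22 | P4 22-23 | P2 23-24 | P4 24-25 | P2 25-26 | P4 26-27 | P2 27-28 |
Completion: P0=3  P1=6  P2=28  P3=10  P4=27
Turnaround (C−A): P0=3  P1=6  P2=21  P3=6  P4=21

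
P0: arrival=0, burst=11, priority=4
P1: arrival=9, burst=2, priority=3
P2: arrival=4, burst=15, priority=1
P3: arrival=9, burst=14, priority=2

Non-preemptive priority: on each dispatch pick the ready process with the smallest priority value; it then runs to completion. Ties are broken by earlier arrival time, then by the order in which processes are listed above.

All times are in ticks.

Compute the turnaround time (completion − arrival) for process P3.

Timeline: | P0 0-11 | P2 11-26 | P3 26-40 | P1 40-42 |
Completion: P0=11  P1=42  P2=26  P3=40
Turnaround (C−A): P0=11  P1=33  P2=22  P3=31
Turnaround(P3) = completion − arrival = 40 − 9 = 31

31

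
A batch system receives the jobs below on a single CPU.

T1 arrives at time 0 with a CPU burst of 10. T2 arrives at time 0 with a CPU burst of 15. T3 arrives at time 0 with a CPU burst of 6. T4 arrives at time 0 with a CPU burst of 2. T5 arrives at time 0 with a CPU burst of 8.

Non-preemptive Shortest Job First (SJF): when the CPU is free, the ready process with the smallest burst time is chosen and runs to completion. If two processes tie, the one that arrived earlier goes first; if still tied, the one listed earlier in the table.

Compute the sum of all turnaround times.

93

Gantt: | T4 0-2 | T3 2-8 | T5 8-16 | T1 16-26 | T2 26-41 |
Completion: T1=26  T2=41  T3=8  T4=2  T5=16
Turnaround (C−A): T1=26  T2=41  T3=8  T4=2  T5=16
Turnaround = completion − arrival: T1=26, T2=41, T3=8, T4=2, T5=16
Total turnaround = 26 + 41 + 8 + 2 + 16 = 93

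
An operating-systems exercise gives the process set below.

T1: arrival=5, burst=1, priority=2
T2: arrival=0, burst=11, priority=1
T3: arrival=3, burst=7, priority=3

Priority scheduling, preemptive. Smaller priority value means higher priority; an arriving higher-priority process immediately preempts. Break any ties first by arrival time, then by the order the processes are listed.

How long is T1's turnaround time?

7

Timeline: | T2 0-11 | T1 11-12 | T3 12-19 |
Completion: T1=12  T2=11  T3=19
Turnaround (C−A): T1=7  T2=11  T3=16
Turnaround(T1) = completion − arrival = 12 − 5 = 7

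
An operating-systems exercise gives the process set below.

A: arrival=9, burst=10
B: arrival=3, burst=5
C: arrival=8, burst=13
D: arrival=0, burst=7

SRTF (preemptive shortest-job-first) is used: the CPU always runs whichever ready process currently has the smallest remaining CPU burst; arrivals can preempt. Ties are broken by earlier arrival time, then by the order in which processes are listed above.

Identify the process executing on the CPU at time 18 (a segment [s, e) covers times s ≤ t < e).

Gantt: | D 0-7 | B 7-12 | A 12-22 | C 22-35 |
Completion: A=22  B=12  C=35  D=7
Turnaround (C−A): A=13  B=9  C=27  D=7

A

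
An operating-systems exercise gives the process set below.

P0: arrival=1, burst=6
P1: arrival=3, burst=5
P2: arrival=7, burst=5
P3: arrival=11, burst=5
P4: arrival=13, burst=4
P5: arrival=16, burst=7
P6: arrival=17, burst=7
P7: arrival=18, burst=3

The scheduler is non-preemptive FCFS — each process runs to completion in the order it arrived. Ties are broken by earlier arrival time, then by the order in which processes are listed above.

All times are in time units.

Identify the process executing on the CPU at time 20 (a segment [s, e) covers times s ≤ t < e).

P3

Gantt: | idle 0-1 | P0 1-7 | P1 7-12 | P2 12-17 | P3 17-22 | P4 22-26 | P5 26-33 | P6 33-40 | P7 40-43 |
Completion: P0=7  P1=12  P2=17  P3=22  P4=26  P5=33  P6=40  P7=43
Turnaround (C−A): P0=6  P1=9  P2=10  P3=11  P4=13  P5=17  P6=23  P7=25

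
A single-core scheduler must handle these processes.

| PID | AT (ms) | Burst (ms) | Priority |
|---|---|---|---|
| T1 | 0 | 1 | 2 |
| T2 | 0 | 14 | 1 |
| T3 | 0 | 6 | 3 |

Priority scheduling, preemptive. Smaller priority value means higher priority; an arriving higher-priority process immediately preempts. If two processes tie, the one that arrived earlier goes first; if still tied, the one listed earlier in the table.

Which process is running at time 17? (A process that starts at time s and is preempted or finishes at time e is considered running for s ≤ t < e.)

T3

Gantt: | T2 0-14 | T1 14-15 | T3 15-21 |
Completion: T1=15  T2=14  T3=21
Turnaround (C−A): T1=15  T2=14  T3=21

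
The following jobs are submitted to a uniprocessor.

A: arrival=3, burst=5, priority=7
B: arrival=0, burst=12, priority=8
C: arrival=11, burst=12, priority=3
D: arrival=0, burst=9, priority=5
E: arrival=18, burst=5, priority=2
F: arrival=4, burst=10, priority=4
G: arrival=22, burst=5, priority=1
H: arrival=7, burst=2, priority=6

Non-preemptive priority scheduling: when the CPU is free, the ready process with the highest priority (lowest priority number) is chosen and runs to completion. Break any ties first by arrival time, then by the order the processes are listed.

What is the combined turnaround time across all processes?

Timeline: | D 0-9 | F 9-19 | E 19-24 | G 24-29 | C 29-41 | H 41-43 | A 43-48 | B 48-60 |
Completion: A=48  B=60  C=41  D=9  E=24  F=19  G=29  H=43
Turnaround = completion − arrival: A=45, B=60, C=30, D=9, E=6, F=15, G=7, H=36
Total turnaround = 45 + 60 + 30 + 9 + 6 + 15 + 7 + 36 = 208

208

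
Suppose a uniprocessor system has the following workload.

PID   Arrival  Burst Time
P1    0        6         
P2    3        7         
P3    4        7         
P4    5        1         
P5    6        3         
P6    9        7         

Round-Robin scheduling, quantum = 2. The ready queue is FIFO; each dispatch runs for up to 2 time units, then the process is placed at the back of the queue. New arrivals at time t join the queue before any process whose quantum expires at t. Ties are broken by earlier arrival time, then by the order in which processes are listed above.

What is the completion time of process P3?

Gantt: | P1 0-4 | P2 4-6 | P3 6-8 | P1 8-10 | P4 10-11 | P5 11-13 | P2 13-15 | P3 15-17 | P6 17-19 | P5 19-20 | P2 20-22 | P3 22-24 | P6 24-26 | P2 26-27 | P3 27-28 | P6 28-31 |
Completion: P1=10  P2=27  P3=28  P4=11  P5=20  P6=31

28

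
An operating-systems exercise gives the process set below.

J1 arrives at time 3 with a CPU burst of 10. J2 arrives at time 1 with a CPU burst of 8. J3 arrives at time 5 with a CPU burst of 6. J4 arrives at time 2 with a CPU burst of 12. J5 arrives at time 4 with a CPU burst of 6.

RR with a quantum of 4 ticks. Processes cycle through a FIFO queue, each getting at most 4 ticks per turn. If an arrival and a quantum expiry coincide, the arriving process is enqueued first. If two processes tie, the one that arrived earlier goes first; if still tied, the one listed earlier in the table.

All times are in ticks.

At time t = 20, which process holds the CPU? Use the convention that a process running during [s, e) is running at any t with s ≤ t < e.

Schedule: | idle 0-1 | J2 1-5 | J4 5-9 | J1 9-13 | J5 13-17 | J3 17-21 | J2 21-25 | J4 25-29 | J1 29-33 | J5 33-35 | J3 35-37 | J4 37-41 | J1 41-43 |
Completion: J1=43  J2=25  J3=37  J4=41  J5=35

J3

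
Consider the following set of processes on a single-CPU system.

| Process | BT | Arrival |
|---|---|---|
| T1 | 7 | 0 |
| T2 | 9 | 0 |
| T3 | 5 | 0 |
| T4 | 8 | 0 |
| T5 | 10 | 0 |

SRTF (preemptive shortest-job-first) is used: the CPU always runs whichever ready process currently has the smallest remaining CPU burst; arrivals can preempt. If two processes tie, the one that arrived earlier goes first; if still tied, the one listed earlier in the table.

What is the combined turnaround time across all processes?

Gantt: | T3 0-5 | T1 5-12 | T4 12-20 | T2 20-29 | T5 29-39 |
Completion: T1=12  T2=29  T3=5  T4=20  T5=39
Turnaround (C−A): T1=12  T2=29  T3=5  T4=20  T5=39
Turnaround = completion − arrival: T1=12, T2=29, T3=5, T4=20, T5=39
Total turnaround = 12 + 29 + 5 + 20 + 39 = 105

105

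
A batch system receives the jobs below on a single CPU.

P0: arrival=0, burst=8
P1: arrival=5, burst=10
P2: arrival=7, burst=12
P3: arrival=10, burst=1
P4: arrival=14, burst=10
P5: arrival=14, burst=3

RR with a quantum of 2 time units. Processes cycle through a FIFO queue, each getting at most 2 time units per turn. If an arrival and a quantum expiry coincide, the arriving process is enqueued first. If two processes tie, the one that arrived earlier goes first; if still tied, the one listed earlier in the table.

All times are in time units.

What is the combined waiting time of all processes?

Gantt: | P0 0-6 | P1 6-8 | P0 8-10 | P2 10-12 | P1 12-14 | P3 14-15 | P2 15-17 | P4 17-19 | P5 19-21 | P1 21-23 | P2 23-25 | P4 25-27 | P5 27-28 | P1 28-30 | P2 30-32 | P4 32-34 | P1 34-36 | P2 36-38 | P4 38-40 | P2 40-42 | P4 42-44 |
Completion: P0=10  P1=36  P2=42  P3=15  P4=44  P5=28
Turnaround (C−A): P0=10  P1=31  P2=35  P3=5  P4=30  P5=14
Waiting = turnaround − burst: P0=2, P1=21, P2=23, P3=4, P4=20, P5=11
Total waiting = 2 + 21 + 23 + 4 + 20 + 11 = 81

81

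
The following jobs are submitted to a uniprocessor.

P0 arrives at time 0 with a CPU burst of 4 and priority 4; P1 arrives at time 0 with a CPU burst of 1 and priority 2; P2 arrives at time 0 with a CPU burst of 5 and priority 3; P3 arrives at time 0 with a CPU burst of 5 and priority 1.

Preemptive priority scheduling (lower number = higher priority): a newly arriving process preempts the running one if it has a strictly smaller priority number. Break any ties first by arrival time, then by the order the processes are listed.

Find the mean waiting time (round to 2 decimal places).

Gantt: | P3 0-5 | P1 5-6 | P2 6-11 | P0 11-15 |
Completion: P0=15  P1=6  P2=11  P3=5
Turnaround (C−A): P0=15  P1=6  P2=11  P3=5
Waiting times: P0=11, P1=5, P2=6, P3=0
Average waiting = (11+5+6+0) / 4 = 22/4 = 5.50

5.50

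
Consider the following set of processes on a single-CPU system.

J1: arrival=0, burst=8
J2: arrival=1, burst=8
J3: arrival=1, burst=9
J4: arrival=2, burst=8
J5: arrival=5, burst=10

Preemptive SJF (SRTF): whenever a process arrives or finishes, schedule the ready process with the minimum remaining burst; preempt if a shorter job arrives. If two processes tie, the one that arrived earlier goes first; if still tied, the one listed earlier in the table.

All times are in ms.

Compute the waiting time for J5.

28

Schedule: | J1 0-8 | J2 8-16 | J4 16-24 | J3 24-33 | J5 33-43 |
Completion: J1=8  J2=16  J3=33  J4=24  J5=43
Turnaround (C−A): J1=8  J2=15  J3=32  J4=22  J5=38
Waiting(J5) = turnaround − burst = 38 − 10 = 28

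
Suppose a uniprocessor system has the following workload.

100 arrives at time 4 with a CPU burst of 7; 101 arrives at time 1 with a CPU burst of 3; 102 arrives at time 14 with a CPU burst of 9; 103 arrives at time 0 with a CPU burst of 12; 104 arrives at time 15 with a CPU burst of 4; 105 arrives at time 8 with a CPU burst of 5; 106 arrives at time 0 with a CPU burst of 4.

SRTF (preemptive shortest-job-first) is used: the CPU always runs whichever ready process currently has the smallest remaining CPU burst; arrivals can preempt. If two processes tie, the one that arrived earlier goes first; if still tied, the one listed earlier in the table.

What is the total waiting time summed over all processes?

Timeline: | 106 0-4 | 101 4-7 | 100 7-8 | 105 8-13 | 100 13-19 | 104 19-23 | 102 23-32 | 103 32-44 |
Completion: 100=19  101=7  102=32  103=44  104=23  105=13  106=4
Waiting = turnaround − burst: 100=8, 101=3, 102=9, 103=32, 104=4, 105=0, 106=0
Total waiting = 8 + 3 + 9 + 32 + 4 + 0 + 0 = 56

56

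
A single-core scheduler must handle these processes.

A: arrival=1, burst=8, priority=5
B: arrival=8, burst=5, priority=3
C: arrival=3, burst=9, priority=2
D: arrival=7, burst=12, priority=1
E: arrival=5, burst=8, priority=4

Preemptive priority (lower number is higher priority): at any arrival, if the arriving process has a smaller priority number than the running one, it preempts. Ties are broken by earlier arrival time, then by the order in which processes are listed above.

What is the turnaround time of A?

42

Timeline: | idle 0-1 | A 1-3 | C 3-7 | D 7-19 | C 19-24 | B 24-29 | E 29-37 | A 37-43 |
Completion: A=43  B=29  C=24  D=19  E=37
Turnaround (C−A): A=42  B=21  C=21  D=12  E=32
Turnaround(A) = completion − arrival = 43 − 1 = 42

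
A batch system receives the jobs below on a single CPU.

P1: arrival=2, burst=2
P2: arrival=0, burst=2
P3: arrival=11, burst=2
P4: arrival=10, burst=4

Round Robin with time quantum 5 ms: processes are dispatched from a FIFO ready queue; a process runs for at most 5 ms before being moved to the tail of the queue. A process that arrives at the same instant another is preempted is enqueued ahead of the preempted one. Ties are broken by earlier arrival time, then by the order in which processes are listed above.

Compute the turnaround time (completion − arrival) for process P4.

Schedule: | P2 0-2 | P1 2-4 | idle 4-10 | P4 10-14 | P3 14-16 |
Completion: P1=4  P2=2  P3=16  P4=14
Turnaround (C−A): P1=2  P2=2  P3=5  P4=4
Turnaround(P4) = completion − arrival = 14 − 10 = 4

4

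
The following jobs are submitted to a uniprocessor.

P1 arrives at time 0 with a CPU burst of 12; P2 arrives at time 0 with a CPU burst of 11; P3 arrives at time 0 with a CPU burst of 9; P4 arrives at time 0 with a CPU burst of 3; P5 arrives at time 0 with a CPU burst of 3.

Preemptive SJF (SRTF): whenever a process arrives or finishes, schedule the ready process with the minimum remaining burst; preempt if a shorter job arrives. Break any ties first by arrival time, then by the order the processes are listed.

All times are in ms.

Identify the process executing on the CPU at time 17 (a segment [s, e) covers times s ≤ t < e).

P2

Timeline: | P4 0-3 | P5 3-6 | P3 6-15 | P2 15-26 | P1 26-38 |
Completion: P1=38  P2=26  P3=15  P4=3  P5=6
Turnaround (C−A): P1=38  P2=26  P3=15  P4=3  P5=6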